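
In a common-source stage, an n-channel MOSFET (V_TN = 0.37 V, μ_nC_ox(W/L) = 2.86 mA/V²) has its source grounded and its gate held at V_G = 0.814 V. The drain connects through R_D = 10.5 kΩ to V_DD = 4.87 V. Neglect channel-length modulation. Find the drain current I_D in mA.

V_GS = V_G = 0.814 V, so V_ov = 0.814 − 0.37 = 0.444 V.
Assume saturation: I_D = ½ k_n V_ov² = 0.5 × 2.86 × 0.444² = 0.282 mA, giving V_DS = V_DD − I_D R_D = 4.87 − 0.282 × 10.5 = 1.91 V.
V_DS = 1.91 V ≥ V_ov = 0.444 V, confirming saturation.

I_D = 0.282 mA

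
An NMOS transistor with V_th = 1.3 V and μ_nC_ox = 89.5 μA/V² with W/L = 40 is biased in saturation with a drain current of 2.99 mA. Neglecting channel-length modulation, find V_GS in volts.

k_n = μ_nC_ox · (W/L) = 3.58 mA/V².
In saturation I_D = ½ k_n (V_GS − V_th)², so V_GS − V_th = √(2 I_D / k_n) = √(2 × 2.99 / 3.58) = 1.29 V.
V_GS = 1.3 + 1.29 = 2.59 V.

V_GS = 2.59 V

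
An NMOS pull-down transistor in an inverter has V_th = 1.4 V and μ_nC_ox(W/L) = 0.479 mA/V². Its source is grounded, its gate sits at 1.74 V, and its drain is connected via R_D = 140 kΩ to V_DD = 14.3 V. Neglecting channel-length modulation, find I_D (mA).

V_GS = V_G = 1.74 V, so V_ov = 1.74 − 1.4 = 0.34 V.
Assume saturation: I_D = ½ k_n V_ov² = 0.5 × 0.479 × 0.34² = 0.0277 mA, giving V_DS = V_DD − I_D R_D = 14.3 − 0.0277 × 140 = 10.4 V.
V_DS = 10.4 V ≥ V_ov = 0.34 V, confirming saturation.

I_D = 0.0277 mA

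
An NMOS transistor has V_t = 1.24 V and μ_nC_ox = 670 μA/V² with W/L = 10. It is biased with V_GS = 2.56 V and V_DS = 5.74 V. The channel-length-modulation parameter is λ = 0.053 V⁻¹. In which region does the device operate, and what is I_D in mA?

Saturation; I_D = 7.61 mA

k_n = μ_nC_ox · (W/L) = 6.7 mA/V².
V_ov = V_GS − V_t = 2.56 − 1.24 = 1.32 V.
Since V_DS = 5.74 V ≥ V_ov = 1.32 V, the device is in saturation.
I_D = ½ k_n V_ov² (1 + λ V_DS) = 0.5 × 6.7 × 1.32² × (1 + 0.053 × 5.74) = 7.61 mA.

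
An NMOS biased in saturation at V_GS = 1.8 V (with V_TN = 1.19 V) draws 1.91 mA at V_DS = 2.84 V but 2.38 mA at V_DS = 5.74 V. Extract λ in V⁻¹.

λ = 0.112 V⁻¹

With V_GS fixed, I_D ∝ (1 + λ V_DS) in saturation, so I_D2/I_D1 = (1 + λ V_DS2)/(1 + λ V_DS1).
2.38/1.91 = 1.246 = (1 + 5.74 λ)/(1 + 2.84 λ).
Solving: λ (I_D1 V_DS2 − I_D2 V_DS1) = I_D2 − I_D1, so λ = (2.38 − 1.91) / (1.91 × 5.74 − 2.38 × 2.84) = 0.47 / 4.2 = 0.112 V⁻¹.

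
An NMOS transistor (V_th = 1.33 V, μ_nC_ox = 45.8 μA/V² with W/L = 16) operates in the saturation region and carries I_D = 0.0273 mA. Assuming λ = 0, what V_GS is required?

V_GS = 1.60 V

k_n = μ_nC_ox · (W/L) = 0.7328 mA/V².
In saturation I_D = ½ k_n (V_GS − V_th)², so V_GS − V_th = √(2 I_D / k_n) = √(2 × 0.0273 / 0.7328) = 0.273 V.
V_GS = 1.33 + 0.273 = 1.6 V.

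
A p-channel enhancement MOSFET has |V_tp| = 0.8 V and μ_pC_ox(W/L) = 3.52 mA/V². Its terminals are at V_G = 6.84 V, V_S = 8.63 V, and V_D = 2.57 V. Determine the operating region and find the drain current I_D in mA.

Saturation; I_D = 1.72 mA

V_SG = V_S − V_G = 8.63 − 6.84 = 1.79 V; V_SD = V_S − V_D = 8.63 − 2.57 = 6.06 V.
V_ov = V_SG − |V_tp| = 1.79 − 0.8 = 0.99 V.
Since V_SD = 6.06 V ≥ V_ov = 0.99 V, the device is in saturation.
I_D = ½ k_p V_ov² = 0.5 × 3.52 × 0.99² = 1.72 mA.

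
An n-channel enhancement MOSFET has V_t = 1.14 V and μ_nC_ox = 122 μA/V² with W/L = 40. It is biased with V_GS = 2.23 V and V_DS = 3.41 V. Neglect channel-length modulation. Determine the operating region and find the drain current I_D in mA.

Saturation; I_D = 2.90 mA

k_n = μ_nC_ox · (W/L) = 4.88 mA/V².
V_ov = V_GS − V_t = 2.23 − 1.14 = 1.09 V.
Since V_DS = 3.41 V ≥ V_ov = 1.09 V, the device is in saturation.
I_D = ½ k_n V_ov² = 0.5 × 4.88 × 1.09² = 2.9 mA.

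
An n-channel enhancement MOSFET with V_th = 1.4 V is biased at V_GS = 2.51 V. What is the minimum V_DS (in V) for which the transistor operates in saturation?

V_DS,sat = 1.11 V

The boundary between triode and saturation is V_DS = V_GS − V_th = V_ov.
V_ov = 2.51 − 1.4 = 1.11 V.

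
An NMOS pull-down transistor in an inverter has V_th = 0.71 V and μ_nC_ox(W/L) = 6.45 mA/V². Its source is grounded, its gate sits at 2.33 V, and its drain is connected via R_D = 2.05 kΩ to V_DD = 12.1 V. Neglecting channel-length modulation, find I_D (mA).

I_D = 5.57 mA

V_GS = V_G = 2.33 V, so V_ov = 2.33 − 0.71 = 1.62 V.
Assume saturation: I_D = ½ k_n V_ov² = 0.5 × 6.45 × 1.62² = 8.46 mA, giving V_DS = V_DD − I_D R_D = 12.1 − 8.46 × 2.05 = -5.25 V.
But -5.25 V < V_ov = 1.62 V, so the device is actually in triode.
In triode I_D = k_n[V_ov V_DS − ½ V_DS²] and I_D = (V_DD − V_DS)/R_D. Equating: 6.61 V_DS² − 22.42 V_DS + 12.1 = 0, giving V_DS = 0.673 V (the root below V_ov).
I_D = (12.1 − 0.673) / 2.05 = 5.57 mA.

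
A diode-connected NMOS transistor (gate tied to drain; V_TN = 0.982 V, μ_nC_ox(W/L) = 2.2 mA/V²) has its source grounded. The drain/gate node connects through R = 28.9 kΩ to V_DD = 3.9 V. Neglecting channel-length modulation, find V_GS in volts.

V_GS = 1.27 V

With gate tied to drain, V_GS = V_DS ≥ V_GS − V_TN, so the device is in saturation.
KCL at the drain: ½ k_n (V_GS − V_TN)² = (V_DD − V_GS)/R.
Let x = V_GS − 0.982. Then 31.8 x² + x − 2.918 = 0, giving x = 0.288 V (positive root), so V_GS = 1.27 V.
I_D = (V_DD − V_GS)/R = (3.9 − 1.27) / 28.9 = 0.091 mA.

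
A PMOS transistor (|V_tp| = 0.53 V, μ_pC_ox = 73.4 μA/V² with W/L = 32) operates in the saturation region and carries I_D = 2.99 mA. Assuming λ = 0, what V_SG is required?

k_p = μ_pC_ox · (W/L) = 2.349 mA/V².
In saturation I_D = ½ k_p (V_SG − |V_tp|)², so V_SG − |V_tp| = √(2 I_D / k_p) = √(2 × 2.99 / 2.349) = 1.6 V.
V_SG = 0.53 + 1.6 = 2.13 V.

V_SG = 2.13 V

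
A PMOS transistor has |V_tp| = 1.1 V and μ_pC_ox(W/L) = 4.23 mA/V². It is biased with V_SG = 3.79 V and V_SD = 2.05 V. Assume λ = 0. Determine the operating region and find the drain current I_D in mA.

Triode; I_D = 14.4 mA

V_ov = V_SG − |V_tp| = 3.79 − 1.1 = 2.69 V.
Since V_SD = 2.05 V < V_ov = 2.69 V, the device is in the triode region.
I_D = k_p [V_ov · V_SD − ½ V_SD²] = 4.23 × [2.69 × 2.05 − 0.5 × 2.05²] = 14.4 mA.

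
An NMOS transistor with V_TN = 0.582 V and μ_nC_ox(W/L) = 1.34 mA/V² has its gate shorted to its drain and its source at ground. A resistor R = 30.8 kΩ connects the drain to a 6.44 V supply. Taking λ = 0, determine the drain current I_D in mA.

I_D = 0.174 mA

With gate tied to drain, V_GS = V_DS ≥ V_GS − V_TN, so the device is in saturation.
KCL at the drain: ½ k_n (V_GS − V_TN)² = (V_DD − V_GS)/R.
Let x = V_GS − 0.582. Then 20.6 x² + x − 5.858 = 0, giving x = 0.509 V (positive root), so V_GS = 1.09 V.
I_D = (V_DD − V_GS)/R = (6.44 − 1.09) / 30.8 = 0.174 mA.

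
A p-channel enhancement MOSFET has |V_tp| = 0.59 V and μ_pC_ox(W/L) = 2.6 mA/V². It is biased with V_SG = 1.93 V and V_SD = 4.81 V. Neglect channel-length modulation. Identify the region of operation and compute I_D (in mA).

V_ov = V_SG − |V_tp| = 1.93 − 0.59 = 1.34 V.
Since V_SD = 4.81 V ≥ V_ov = 1.34 V, the device is in saturation.
I_D = ½ k_p V_ov² = 0.5 × 2.6 × 1.34² = 2.33 mA.

Saturation; I_D = 2.33 mA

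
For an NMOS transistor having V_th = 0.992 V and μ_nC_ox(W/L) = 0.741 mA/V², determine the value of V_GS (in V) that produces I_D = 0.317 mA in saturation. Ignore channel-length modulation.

V_GS = 1.92 V

In saturation I_D = ½ k_n (V_GS − V_th)², so V_GS − V_th = √(2 I_D / k_n) = √(2 × 0.317 / 0.741) = 0.925 V.
V_GS = 0.992 + 0.925 = 1.92 V.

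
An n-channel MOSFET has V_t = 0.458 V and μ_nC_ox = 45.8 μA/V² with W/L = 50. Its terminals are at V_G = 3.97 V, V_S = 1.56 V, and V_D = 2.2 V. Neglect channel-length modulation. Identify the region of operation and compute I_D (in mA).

Triode; I_D = 2.39 mA

V_GS = V_G − V_S = 3.97 − 1.56 = 2.41 V; V_DS = V_D − V_S = 2.2 − 1.56 = 0.64 V.
k_n = μ_nC_ox · (W/L) = 2.29 mA/V².
V_ov = V_GS − V_t = 2.41 − 0.458 = 1.95 V.
Since V_DS = 0.64 V < V_ov = 1.95 V, the device is in the triode region.
I_D = k_n [V_ov · V_DS − ½ V_DS²] = 2.29 × [1.95 × 0.64 − 0.5 × 0.64²] = 2.39 mA.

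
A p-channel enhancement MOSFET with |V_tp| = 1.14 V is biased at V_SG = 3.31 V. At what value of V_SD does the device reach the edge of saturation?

The boundary between triode and saturation is V_SD = V_SG − |V_tp| = V_ov.
V_ov = 3.31 − 1.14 = 2.17 V.

V_SD,sat = 2.17 V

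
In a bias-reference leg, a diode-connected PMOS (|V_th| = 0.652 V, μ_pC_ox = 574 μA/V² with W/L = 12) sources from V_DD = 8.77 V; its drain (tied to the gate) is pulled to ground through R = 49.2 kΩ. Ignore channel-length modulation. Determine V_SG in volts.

V_SG = 0.868 V

With gate tied to drain, V_SG = V_SD ≥ V_SG − |V_th|, so the device is in saturation.
k_p = μ_pC_ox · (W/L) = 6.888 mA/V².
KCL at the drain: ½ k_p (V_SG − |V_th|)² = (V_DD − V_SG)/R.
Let x = V_SG − 0.652. Then 169 x² + x − 8.118 = 0, giving x = 0.216 V (positive root), so V_SG = 0.868 V.
I_D = (V_DD − V_SG)/R = (8.77 − 0.868) / 49.2 = 0.161 mA.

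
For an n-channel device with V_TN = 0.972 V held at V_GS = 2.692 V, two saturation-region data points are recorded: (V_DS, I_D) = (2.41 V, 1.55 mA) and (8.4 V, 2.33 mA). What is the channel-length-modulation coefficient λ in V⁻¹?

With V_GS fixed, I_D ∝ (1 + λ V_DS) in saturation, so I_D2/I_D1 = (1 + λ V_DS2)/(1 + λ V_DS1).
2.33/1.55 = 1.503 = (1 + 8.4 λ)/(1 + 2.41 λ).
Solving: λ (I_D1 V_DS2 − I_D2 V_DS1) = I_D2 − I_D1, so λ = (2.33 − 1.55) / (1.55 × 8.4 − 2.33 × 2.41) = 0.78 / 7.4 = 0.105 V⁻¹.

λ = 0.105 V⁻¹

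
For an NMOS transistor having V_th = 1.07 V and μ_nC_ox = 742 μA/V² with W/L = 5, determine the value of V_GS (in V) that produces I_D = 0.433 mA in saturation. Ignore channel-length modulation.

V_GS = 1.55 V

k_n = μ_nC_ox · (W/L) = 3.71 mA/V².
In saturation I_D = ½ k_n (V_GS − V_th)², so V_GS − V_th = √(2 I_D / k_n) = √(2 × 0.433 / 3.71) = 0.483 V.
V_GS = 1.07 + 0.483 = 1.55 V.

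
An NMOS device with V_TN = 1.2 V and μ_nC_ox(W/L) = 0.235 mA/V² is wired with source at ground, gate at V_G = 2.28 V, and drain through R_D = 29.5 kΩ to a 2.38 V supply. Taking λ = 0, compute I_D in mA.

I_D = 0.0697 mA

V_GS = V_G = 2.28 V, so V_ov = 2.28 − 1.2 = 1.08 V.
Assume saturation: I_D = ½ k_n V_ov² = 0.5 × 0.235 × 1.08² = 0.137 mA, giving V_DS = V_DD − I_D R_D = 2.38 − 0.137 × 29.5 = -1.66 V.
But -1.66 V < V_ov = 1.08 V, so the device is actually in triode.
In triode I_D = k_n[V_ov V_DS − ½ V_DS²] and I_D = (V_DD − V_DS)/R_D. Equating: 3.47 V_DS² − 8.487 V_DS + 2.38 = 0, giving V_DS = 0.323 V (the root below V_ov).
I_D = (2.38 − 0.323) / 29.5 = 0.0697 mA.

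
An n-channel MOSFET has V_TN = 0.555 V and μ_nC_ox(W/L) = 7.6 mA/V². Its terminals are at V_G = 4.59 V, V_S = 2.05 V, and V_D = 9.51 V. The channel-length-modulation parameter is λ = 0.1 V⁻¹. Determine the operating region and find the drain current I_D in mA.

V_GS = V_G − V_S = 4.59 − 2.05 = 2.54 V; V_DS = V_D − V_S = 9.51 − 2.05 = 7.46 V.
V_ov = V_GS − V_TN = 2.54 − 0.555 = 1.98 V.
Since V_DS = 7.46 V ≥ V_ov = 1.98 V, the device is in saturation.
I_D = ½ k_n V_ov² (1 + λ V_DS) = 0.5 × 7.6 × 1.98² × (1 + 0.1 × 7.46) = 26.1 mA.

Saturation; I_D = 26.1 mA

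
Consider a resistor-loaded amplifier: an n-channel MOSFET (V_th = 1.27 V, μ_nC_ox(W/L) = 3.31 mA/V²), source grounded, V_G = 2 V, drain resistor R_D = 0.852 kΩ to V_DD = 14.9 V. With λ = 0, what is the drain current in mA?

I_D = 0.882 mA

V_GS = V_G = 2 V, so V_ov = 2 − 1.27 = 0.73 V.
Assume saturation: I_D = ½ k_n V_ov² = 0.5 × 3.31 × 0.73² = 0.882 mA, giving V_DS = V_DD − I_D R_D = 14.9 − 0.882 × 0.852 = 14.1 V.
V_DS = 14.1 V ≥ V_ov = 0.73 V, confirming saturation.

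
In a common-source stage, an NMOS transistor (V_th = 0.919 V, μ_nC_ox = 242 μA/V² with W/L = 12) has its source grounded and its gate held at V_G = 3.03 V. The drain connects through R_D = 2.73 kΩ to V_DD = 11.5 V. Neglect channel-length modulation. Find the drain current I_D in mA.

V_GS = V_G = 3.03 V, so V_ov = 3.03 − 0.919 = 2.11 V.
k_n = μ_nC_ox · (W/L) = 2.904 mA/V².
Assume saturation: I_D = ½ k_n V_ov² = 0.5 × 2.904 × 2.11² = 6.47 mA, giving V_DS = V_DD − I_D R_D = 11.5 − 6.47 × 2.73 = -6.16 V.
But -6.16 V < V_ov = 2.11 V, so the device is actually in triode.
In triode I_D = k_n[V_ov V_DS − ½ V_DS²] and I_D = (V_DD − V_DS)/R_D. Equating: 3.96 V_DS² − 17.74 V_DS + 11.5 = 0, giving V_DS = 0.787 V (the root below V_ov).
I_D = (11.5 − 0.787) / 2.73 = 3.92 mA.

I_D = 3.92 mA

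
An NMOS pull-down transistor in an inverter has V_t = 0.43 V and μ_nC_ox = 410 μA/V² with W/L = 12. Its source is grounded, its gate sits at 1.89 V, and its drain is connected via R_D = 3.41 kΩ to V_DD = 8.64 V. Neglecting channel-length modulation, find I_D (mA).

I_D = 2.42 mA

V_GS = V_G = 1.89 V, so V_ov = 1.89 − 0.43 = 1.46 V.
k_n = μ_nC_ox · (W/L) = 4.92 mA/V².
Assume saturation: I_D = ½ k_n V_ov² = 0.5 × 4.92 × 1.46² = 5.24 mA, giving V_DS = V_DD − I_D R_D = 8.64 − 5.24 × 3.41 = -9.24 V.
But -9.24 V < V_ov = 1.46 V, so the device is actually in triode.
In triode I_D = k_n[V_ov V_DS − ½ V_DS²] and I_D = (V_DD − V_DS)/R_D. Equating: 8.39 V_DS² − 25.49 V_DS + 8.64 = 0, giving V_DS = 0.389 V (the root below V_ov).
I_D = (8.64 − 0.389) / 3.41 = 2.42 mA.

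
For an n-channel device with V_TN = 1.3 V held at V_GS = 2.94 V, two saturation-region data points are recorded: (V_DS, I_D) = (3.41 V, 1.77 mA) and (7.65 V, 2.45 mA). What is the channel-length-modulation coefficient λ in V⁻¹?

With V_GS fixed, I_D ∝ (1 + λ V_DS) in saturation, so I_D2/I_D1 = (1 + λ V_DS2)/(1 + λ V_DS1).
2.45/1.77 = 1.384 = (1 + 7.65 λ)/(1 + 3.41 λ).
Solving: λ (I_D1 V_DS2 − I_D2 V_DS1) = I_D2 − I_D1, so λ = (2.45 − 1.77) / (1.77 × 7.65 − 2.45 × 3.41) = 0.68 / 5.19 = 0.131 V⁻¹.

λ = 0.131 V⁻¹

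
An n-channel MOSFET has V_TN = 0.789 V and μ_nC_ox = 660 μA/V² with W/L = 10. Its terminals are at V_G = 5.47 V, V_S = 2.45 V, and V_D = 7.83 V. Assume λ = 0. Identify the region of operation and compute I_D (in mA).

Saturation; I_D = 16.4 mA

V_GS = V_G − V_S = 5.47 − 2.45 = 3.02 V; V_DS = V_D − V_S = 7.83 − 2.45 = 5.38 V.
k_n = μ_nC_ox · (W/L) = 6.6 mA/V².
V_ov = V_GS − V_TN = 3.02 − 0.789 = 2.23 V.
Since V_DS = 5.38 V ≥ V_ov = 2.23 V, the device is in saturation.
I_D = ½ k_n V_ov² = 0.5 × 6.6 × 2.23² = 16.4 mA.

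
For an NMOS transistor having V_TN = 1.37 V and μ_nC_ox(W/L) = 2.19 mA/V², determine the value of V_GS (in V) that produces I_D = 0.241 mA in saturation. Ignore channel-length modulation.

In saturation I_D = ½ k_n (V_GS − V_TN)², so V_GS − V_TN = √(2 I_D / k_n) = √(2 × 0.241 / 2.19) = 0.469 V.
V_GS = 1.37 + 0.469 = 1.84 V.

V_GS = 1.84 V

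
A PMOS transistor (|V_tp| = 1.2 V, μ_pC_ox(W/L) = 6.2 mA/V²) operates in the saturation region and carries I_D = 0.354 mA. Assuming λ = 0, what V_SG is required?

V_SG = 1.54 V

In saturation I_D = ½ k_p (V_SG − |V_tp|)², so V_SG − |V_tp| = √(2 I_D / k_p) = √(2 × 0.354 / 6.2) = 0.338 V.
V_SG = 1.2 + 0.338 = 1.54 V.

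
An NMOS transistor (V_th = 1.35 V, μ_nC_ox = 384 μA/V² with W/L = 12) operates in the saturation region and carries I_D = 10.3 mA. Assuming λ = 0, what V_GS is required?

k_n = μ_nC_ox · (W/L) = 4.608 mA/V².
In saturation I_D = ½ k_n (V_GS − V_th)², so V_GS − V_th = √(2 I_D / k_n) = √(2 × 10.3 / 4.608) = 2.11 V.
V_GS = 1.35 + 2.11 = 3.46 V.

V_GS = 3.46 V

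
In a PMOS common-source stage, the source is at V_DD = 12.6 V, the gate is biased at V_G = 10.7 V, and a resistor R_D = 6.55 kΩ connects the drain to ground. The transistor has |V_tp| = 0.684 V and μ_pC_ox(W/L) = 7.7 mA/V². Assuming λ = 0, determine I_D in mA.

I_D = 1.89 mA

V_SG = V_DD − V_G = 12.6 − 10.7 = 1.9 V, so V_ov = 1.9 − 0.684 = 1.22 V.
Assume saturation: I_D = ½ k_p V_ov² = 0.5 × 7.7 × 1.22² = 5.69 mA, giving V_SD = V_DD − I_D R_D = 12.6 − 5.69 × 6.55 = -24.7 V.
But -24.7 V < V_ov = 1.22 V, so the device is actually in triode.
In triode I_D = k_p[V_ov V_SD − ½ V_SD²] and I_D = (V_DD − V_SD)/R_D. Equating: 25.2 V_SD² − 62.33 V_SD + 12.6 = 0, giving V_SD = 0.222 V (the root below V_ov).
I_D = (12.6 − 0.222) / 6.55 = 1.89 mA.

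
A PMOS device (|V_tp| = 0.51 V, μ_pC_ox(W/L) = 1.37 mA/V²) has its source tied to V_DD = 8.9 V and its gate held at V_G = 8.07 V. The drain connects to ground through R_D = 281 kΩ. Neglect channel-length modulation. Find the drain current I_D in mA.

V_SG = V_DD − V_G = 8.9 − 8.07 = 0.83 V, so V_ov = 0.83 − 0.51 = 0.32 V.
Assume saturation: I_D = ½ k_p V_ov² = 0.5 × 1.37 × 0.32² = 0.0701 mA, giving V_SD = V_DD − I_D R_D = 8.9 − 0.0701 × 281 = -10.8 V.
But -10.8 V < V_ov = 0.32 V, so the device is actually in triode.
In triode I_D = k_p[V_ov V_SD − ½ V_SD²] and I_D = (V_DD − V_SD)/R_D. Equating: 192 V_SD² − 124.2 V_SD + 8.9 = 0, giving V_SD = 0.0821 V (the root below V_ov).
I_D = (8.9 − 0.0821) / 281 = 0.0314 mA.

I_D = 0.0314 mA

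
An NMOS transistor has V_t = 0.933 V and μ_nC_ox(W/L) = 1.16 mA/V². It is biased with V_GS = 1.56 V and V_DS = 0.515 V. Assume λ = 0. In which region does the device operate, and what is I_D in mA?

V_ov = V_GS − V_t = 1.56 − 0.933 = 0.627 V.
Since V_DS = 0.515 V < V_ov = 0.627 V, the device is in the triode region.
I_D = k_n [V_ov · V_DS − ½ V_DS²] = 1.16 × [0.627 × 0.515 − 0.5 × 0.515²] = 0.221 mA.

Triode; I_D = 0.221 mA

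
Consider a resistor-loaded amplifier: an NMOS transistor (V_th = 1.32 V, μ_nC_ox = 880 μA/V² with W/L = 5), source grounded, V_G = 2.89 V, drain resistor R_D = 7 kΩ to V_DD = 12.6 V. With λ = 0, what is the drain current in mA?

V_GS = V_G = 2.89 V, so V_ov = 2.89 − 1.32 = 1.57 V.
k_n = μ_nC_ox · (W/L) = 4.4 mA/V².
Assume saturation: I_D = ½ k_n V_ov² = 0.5 × 4.4 × 1.57² = 5.42 mA, giving V_DS = V_DD − I_D R_D = 12.6 − 5.42 × 7 = -25.4 V.
But -25.4 V < V_ov = 1.57 V, so the device is actually in triode.
In triode I_D = k_n[V_ov V_DS − ½ V_DS²] and I_D = (V_DD − V_DS)/R_D. Equating: 15.4 V_DS² − 49.36 V_DS + 12.6 = 0, giving V_DS = 0.28 V (the root below V_ov).
I_D = (12.6 − 0.28) / 7 = 1.76 mA.

I_D = 1.76 mA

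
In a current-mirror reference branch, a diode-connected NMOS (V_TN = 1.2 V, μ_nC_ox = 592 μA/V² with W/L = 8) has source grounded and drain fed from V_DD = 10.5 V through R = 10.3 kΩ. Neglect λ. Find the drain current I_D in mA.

With gate tied to drain, V_GS = V_DS ≥ V_GS − V_TN, so the device is in saturation.
k_n = μ_nC_ox · (W/L) = 4.736 mA/V².
KCL at the drain: ½ k_n (V_GS − V_TN)² = (V_DD − V_GS)/R.
Let x = V_GS − 1.2. Then 24.4 x² + x − 9.3 = 0, giving x = 0.597 V (positive root), so V_GS = 1.8 V.
I_D = (V_DD − V_GS)/R = (10.5 − 1.8) / 10.3 = 0.845 mA.

I_D = 0.845 mA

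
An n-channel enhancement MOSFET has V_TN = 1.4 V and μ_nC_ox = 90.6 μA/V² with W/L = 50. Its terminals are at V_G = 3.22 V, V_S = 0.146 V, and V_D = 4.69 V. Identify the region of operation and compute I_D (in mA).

Saturation; I_D = 6.35 mA

V_GS = V_G − V_S = 3.22 − 0.146 = 3.07 V; V_DS = V_D − V_S = 4.69 − 0.146 = 4.54 V.
k_n = μ_nC_ox · (W/L) = 4.53 mA/V².
V_ov = V_GS − V_TN = 3.07 − 1.4 = 1.67 V.
Since V_DS = 4.54 V ≥ V_ov = 1.67 V, the device is in saturation.
I_D = ½ k_n V_ov² = 0.5 × 4.53 × 1.67² = 6.35 mA.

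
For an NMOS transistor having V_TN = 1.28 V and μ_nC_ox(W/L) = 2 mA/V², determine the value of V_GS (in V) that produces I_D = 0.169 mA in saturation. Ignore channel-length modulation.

In saturation I_D = ½ k_n (V_GS − V_TN)², so V_GS − V_TN = √(2 I_D / k_n) = √(2 × 0.169 / 2) = 0.411 V.
V_GS = 1.28 + 0.411 = 1.69 V.

V_GS = 1.69 V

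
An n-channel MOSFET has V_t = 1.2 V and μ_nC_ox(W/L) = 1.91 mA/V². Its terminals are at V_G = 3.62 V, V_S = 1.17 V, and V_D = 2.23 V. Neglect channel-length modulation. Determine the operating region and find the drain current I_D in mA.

V_GS = V_G − V_S = 3.62 − 1.17 = 2.45 V; V_DS = V_D − V_S = 2.23 − 1.17 = 1.06 V.
V_ov = V_GS − V_t = 2.45 − 1.2 = 1.25 V.
Since V_DS = 1.06 V < V_ov = 1.25 V, the device is in the triode region.
I_D = k_n [V_ov · V_DS − ½ V_DS²] = 1.91 × [1.25 × 1.06 − 0.5 × 1.06²] = 1.46 mA.

Triode; I_D = 1.46 mA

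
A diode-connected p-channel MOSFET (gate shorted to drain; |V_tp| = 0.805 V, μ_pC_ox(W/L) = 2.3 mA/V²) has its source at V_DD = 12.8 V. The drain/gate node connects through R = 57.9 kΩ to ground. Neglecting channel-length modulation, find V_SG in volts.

V_SG = 1.22 V

With gate tied to drain, V_SG = V_SD ≥ V_SG − |V_tp|, so the device is in saturation.
KCL at the drain: ½ k_p (V_SG − |V_tp|)² = (V_DD − V_SG)/R.
Let x = V_SG − 0.805. Then 66.6 x² + x − 12 = 0, giving x = 0.417 V (positive root), so V_SG = 1.22 V.
I_D = (V_DD − V_SG)/R = (12.8 − 1.22) / 57.9 = 0.2 mA.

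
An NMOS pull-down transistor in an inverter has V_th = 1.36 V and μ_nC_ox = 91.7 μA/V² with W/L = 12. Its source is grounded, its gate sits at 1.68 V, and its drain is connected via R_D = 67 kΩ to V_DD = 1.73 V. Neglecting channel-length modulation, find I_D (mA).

I_D = 0.0246 mA

V_GS = V_G = 1.68 V, so V_ov = 1.68 − 1.36 = 0.32 V.
k_n = μ_nC_ox · (W/L) = 1.1 mA/V².
Assume saturation: I_D = ½ k_n V_ov² = 0.5 × 1.1 × 0.32² = 0.0563 mA, giving V_DS = V_DD − I_D R_D = 1.73 − 0.0563 × 67 = -2.04 V.
But -2.04 V < V_ov = 0.32 V, so the device is actually in triode.
In triode I_D = k_n[V_ov V_DS − ½ V_DS²] and I_D = (V_DD − V_DS)/R_D. Equating: 36.9 V_DS² − 24.59 V_DS + 1.73 = 0, giving V_DS = 0.0799 V (the root below V_ov).
I_D = (1.73 − 0.0799) / 67 = 0.0246 mA.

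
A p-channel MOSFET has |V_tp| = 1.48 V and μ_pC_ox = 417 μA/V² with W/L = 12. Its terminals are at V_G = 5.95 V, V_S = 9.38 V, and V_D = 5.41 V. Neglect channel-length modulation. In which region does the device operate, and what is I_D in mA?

V_SG = V_S − V_G = 9.38 − 5.95 = 3.43 V; V_SD = V_S − V_D = 9.38 − 5.41 = 3.97 V.
k_p = μ_pC_ox · (W/L) = 5.004 mA/V².
V_ov = V_SG − |V_tp| = 3.43 − 1.48 = 1.95 V.
Since V_SD = 3.97 V ≥ V_ov = 1.95 V, the device is in saturation.
I_D = ½ k_p V_ov² = 0.5 × 5.004 × 1.95² = 9.51 mA.

Saturation; I_D = 9.51 mA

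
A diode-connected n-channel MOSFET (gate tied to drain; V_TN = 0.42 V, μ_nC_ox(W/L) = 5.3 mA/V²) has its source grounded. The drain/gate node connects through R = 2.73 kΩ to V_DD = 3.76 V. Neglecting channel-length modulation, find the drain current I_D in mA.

With gate tied to drain, V_GS = V_DS ≥ V_GS − V_TN, so the device is in saturation.
KCL at the drain: ½ k_n (V_GS − V_TN)² = (V_DD − V_GS)/R.
Let x = V_GS − 0.42. Then 7.23 x² + x − 3.34 = 0, giving x = 0.614 V (positive root), so V_GS = 1.03 V.
I_D = (V_DD − V_GS)/R = (3.76 − 1.03) / 2.73 = 0.999 mA.

I_D = 0.999 mA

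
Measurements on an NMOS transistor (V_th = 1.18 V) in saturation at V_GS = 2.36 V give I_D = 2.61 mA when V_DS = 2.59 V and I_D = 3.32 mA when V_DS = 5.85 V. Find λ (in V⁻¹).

With V_GS fixed, I_D ∝ (1 + λ V_DS) in saturation, so I_D2/I_D1 = (1 + λ V_DS2)/(1 + λ V_DS1).
3.32/2.61 = 1.272 = (1 + 5.85 λ)/(1 + 2.59 λ).
Solving: λ (I_D1 V_DS2 − I_D2 V_DS1) = I_D2 − I_D1, so λ = (3.32 − 2.61) / (2.61 × 5.85 − 3.32 × 2.59) = 0.71 / 6.67 = 0.106 V⁻¹.

λ = 0.106 V⁻¹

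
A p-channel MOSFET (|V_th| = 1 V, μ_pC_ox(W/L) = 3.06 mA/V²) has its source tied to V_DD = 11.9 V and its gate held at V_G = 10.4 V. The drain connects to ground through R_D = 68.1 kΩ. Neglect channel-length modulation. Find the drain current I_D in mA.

I_D = 0.173 mA

V_SG = V_DD − V_G = 11.9 − 10.4 = 1.5 V, so V_ov = 1.5 − 1 = 0.5 V.
Assume saturation: I_D = ½ k_p V_ov² = 0.5 × 3.06 × 0.5² = 0.383 mA, giving V_SD = V_DD − I_D R_D = 11.9 − 0.383 × 68.1 = -14.1 V.
But -14.1 V < V_ov = 0.5 V, so the device is actually in triode.
In triode I_D = k_p[V_ov V_SD − ½ V_SD²] and I_D = (V_DD − V_SD)/R_D. Equating: 104 V_SD² − 105.2 V_SD + 11.9 = 0, giving V_SD = 0.13 V (the root below V_ov).
I_D = (11.9 − 0.13) / 68.1 = 0.173 mA.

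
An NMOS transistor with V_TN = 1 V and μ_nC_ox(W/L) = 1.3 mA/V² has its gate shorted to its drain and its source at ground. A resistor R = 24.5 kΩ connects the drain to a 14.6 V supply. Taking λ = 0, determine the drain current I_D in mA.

I_D = 0.519 mA

With gate tied to drain, V_GS = V_DS ≥ V_GS − V_TN, so the device is in saturation.
KCL at the drain: ½ k_n (V_GS − V_TN)² = (V_DD − V_GS)/R.
Let x = V_GS − 1. Then 15.9 x² + x − 13.6 = 0, giving x = 0.893 V (positive root), so V_GS = 1.89 V.
I_D = (V_DD − V_GS)/R = (14.6 − 1.89) / 24.5 = 0.519 mA.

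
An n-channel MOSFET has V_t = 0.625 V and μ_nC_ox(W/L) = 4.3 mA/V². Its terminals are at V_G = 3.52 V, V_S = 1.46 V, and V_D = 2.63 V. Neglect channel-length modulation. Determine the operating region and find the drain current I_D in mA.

Triode; I_D = 4.28 mA

V_GS = V_G − V_S = 3.52 − 1.46 = 2.06 V; V_DS = V_D − V_S = 2.63 − 1.46 = 1.17 V.
V_ov = V_GS − V_t = 2.06 − 0.625 = 1.44 V.
Since V_DS = 1.17 V < V_ov = 1.44 V, the device is in the triode region.
I_D = k_n [V_ov · V_DS − ½ V_DS²] = 4.3 × [1.44 × 1.17 − 0.5 × 1.17²] = 4.28 mA.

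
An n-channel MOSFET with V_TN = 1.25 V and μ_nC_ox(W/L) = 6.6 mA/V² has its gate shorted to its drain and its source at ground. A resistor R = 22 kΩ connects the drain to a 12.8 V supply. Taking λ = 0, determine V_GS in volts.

With gate tied to drain, V_GS = V_DS ≥ V_GS − V_TN, so the device is in saturation.
KCL at the drain: ½ k_n (V_GS − V_TN)² = (V_DD − V_GS)/R.
Let x = V_GS − 1.25. Then 72.6 x² + x − 11.55 = 0, giving x = 0.392 V (positive root), so V_GS = 1.64 V.
I_D = (V_DD − V_GS)/R = (12.8 − 1.64) / 22 = 0.507 mA.

V_GS = 1.64 V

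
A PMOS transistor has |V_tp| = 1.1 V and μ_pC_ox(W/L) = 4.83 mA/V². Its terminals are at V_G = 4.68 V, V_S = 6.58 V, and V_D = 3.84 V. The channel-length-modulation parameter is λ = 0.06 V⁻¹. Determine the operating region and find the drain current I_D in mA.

Saturation; I_D = 1.80 mA

V_SG = V_S − V_G = 6.58 − 4.68 = 1.9 V; V_SD = V_S − V_D = 6.58 − 3.84 = 2.74 V.
V_ov = V_SG − |V_tp| = 1.9 − 1.1 = 0.8 V.
Since V_SD = 2.74 V ≥ V_ov = 0.8 V, the device is in saturation.
I_D = ½ k_p V_ov² (1 + λ V_SD) = 0.5 × 4.83 × 0.8² × (1 + 0.06 × 2.74) = 1.8 mA.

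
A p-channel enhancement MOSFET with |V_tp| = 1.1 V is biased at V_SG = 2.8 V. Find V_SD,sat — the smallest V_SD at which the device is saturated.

V_SD,sat = 1.70 V

The boundary between triode and saturation is V_SD = V_SG − |V_tp| = V_ov.
V_ov = 2.8 − 1.1 = 1.7 V.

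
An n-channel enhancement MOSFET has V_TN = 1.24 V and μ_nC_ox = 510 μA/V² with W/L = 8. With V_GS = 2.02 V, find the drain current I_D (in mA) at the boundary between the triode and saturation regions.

At the boundary V_DS = V_ov = V_GS − V_TN = 2.02 − 1.24 = 0.78 V.
k_n = μ_nC_ox · (W/L) = 4.08 mA/V².
I_D = ½ k_n V_ov² = 0.5 × 4.08 × 0.78² = 1.24 mA.

I_D = 1.24 mA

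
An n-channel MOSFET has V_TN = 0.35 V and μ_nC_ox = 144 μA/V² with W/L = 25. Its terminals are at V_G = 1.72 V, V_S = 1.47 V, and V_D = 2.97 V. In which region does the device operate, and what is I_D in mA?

Cutoff; I_D = 0 mA

V_GS = V_G − V_S = 1.72 − 1.47 = 0.25 V; V_DS = V_D − V_S = 2.97 − 1.47 = 1.5 V.
V_GS = 0.25 V < V_TN = 0.35 V, so the transistor is in cutoff.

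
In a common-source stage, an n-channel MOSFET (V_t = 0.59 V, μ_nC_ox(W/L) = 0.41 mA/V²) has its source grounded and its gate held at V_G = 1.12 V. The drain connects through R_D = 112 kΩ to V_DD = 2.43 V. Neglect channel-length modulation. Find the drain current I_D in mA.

V_GS = V_G = 1.12 V, so V_ov = 1.12 − 0.59 = 0.53 V.
Assume saturation: I_D = ½ k_n V_ov² = 0.5 × 0.41 × 0.53² = 0.0576 mA, giving V_DS = V_DD − I_D R_D = 2.43 − 0.0576 × 112 = -4.02 V.
But -4.02 V < V_ov = 0.53 V, so the device is actually in triode.
In triode I_D = k_n[V_ov V_DS − ½ V_DS²] and I_D = (V_DD − V_DS)/R_D. Equating: 23 V_DS² − 25.34 V_DS + 2.43 = 0, giving V_DS = 0.106 V (the root below V_ov).
I_D = (2.43 − 0.106) / 112 = 0.0207 mA.

I_D = 0.0207 mA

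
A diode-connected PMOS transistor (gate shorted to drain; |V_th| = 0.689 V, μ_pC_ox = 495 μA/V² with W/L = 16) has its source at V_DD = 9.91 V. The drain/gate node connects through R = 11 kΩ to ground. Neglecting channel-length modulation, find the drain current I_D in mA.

I_D = 0.797 mA

With gate tied to drain, V_SG = V_SD ≥ V_SG − |V_th|, so the device is in saturation.
k_p = μ_pC_ox · (W/L) = 7.92 mA/V².
KCL at the drain: ½ k_p (V_SG − |V_th|)² = (V_DD − V_SG)/R.
Let x = V_SG − 0.689. Then 43.6 x² + x − 9.221 = 0, giving x = 0.449 V (positive root), so V_SG = 1.14 V.
I_D = (V_DD − V_SG)/R = (9.91 − 1.14) / 11 = 0.797 mA.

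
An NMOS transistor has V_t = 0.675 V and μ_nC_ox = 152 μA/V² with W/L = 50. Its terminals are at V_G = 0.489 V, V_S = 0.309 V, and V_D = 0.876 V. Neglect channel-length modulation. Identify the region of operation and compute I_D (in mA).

Cutoff; I_D = 0 mA

V_GS = V_G − V_S = 0.489 − 0.309 = 0.18 V; V_DS = V_D − V_S = 0.876 − 0.309 = 0.567 V.
V_GS = 0.18 V < V_t = 0.675 V, so the transistor is in cutoff.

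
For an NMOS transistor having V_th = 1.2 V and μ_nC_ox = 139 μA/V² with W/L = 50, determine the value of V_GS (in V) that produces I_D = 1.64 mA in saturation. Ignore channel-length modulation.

V_GS = 1.89 V

k_n = μ_nC_ox · (W/L) = 6.95 mA/V².
In saturation I_D = ½ k_n (V_GS − V_th)², so V_GS − V_th = √(2 I_D / k_n) = √(2 × 1.64 / 6.95) = 0.687 V.
V_GS = 1.2 + 0.687 = 1.89 V.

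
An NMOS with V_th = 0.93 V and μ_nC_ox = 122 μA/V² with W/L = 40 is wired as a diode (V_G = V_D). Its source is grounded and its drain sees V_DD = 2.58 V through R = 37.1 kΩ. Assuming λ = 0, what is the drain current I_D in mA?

With gate tied to drain, V_GS = V_DS ≥ V_GS − V_th, so the device is in saturation.
k_n = μ_nC_ox · (W/L) = 4.88 mA/V².
KCL at the drain: ½ k_n (V_GS − V_th)² = (V_DD − V_GS)/R.
Let x = V_GS − 0.93. Then 90.5 x² + x − 1.65 = 0, giving x = 0.13 V (positive root), so V_GS = 1.06 V.
I_D = (V_DD − V_GS)/R = (2.58 − 1.06) / 37.1 = 0.041 mA.

I_D = 0.0410 mA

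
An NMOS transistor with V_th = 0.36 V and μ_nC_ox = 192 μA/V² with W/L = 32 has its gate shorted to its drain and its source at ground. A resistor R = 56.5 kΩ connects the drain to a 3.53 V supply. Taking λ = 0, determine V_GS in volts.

V_GS = 0.492 V

With gate tied to drain, V_GS = V_DS ≥ V_GS − V_th, so the device is in saturation.
k_n = μ_nC_ox · (W/L) = 6.144 mA/V².
KCL at the drain: ½ k_n (V_GS − V_th)² = (V_DD − V_GS)/R.
Let x = V_GS − 0.36. Then 174 x² + x − 3.17 = 0, giving x = 0.132 V (positive root), so V_GS = 0.492 V.
I_D = (V_DD − V_GS)/R = (3.53 − 0.492) / 56.5 = 0.0538 mA.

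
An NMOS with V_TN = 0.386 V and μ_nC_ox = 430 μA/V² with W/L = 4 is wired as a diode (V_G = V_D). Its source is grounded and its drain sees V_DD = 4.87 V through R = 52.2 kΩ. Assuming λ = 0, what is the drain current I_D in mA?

With gate tied to drain, V_GS = V_DS ≥ V_GS − V_TN, so the device is in saturation.
k_n = μ_nC_ox · (W/L) = 1.72 mA/V².
KCL at the drain: ½ k_n (V_GS − V_TN)² = (V_DD − V_GS)/R.
Let x = V_GS − 0.386. Then 44.9 x² + x − 4.484 = 0, giving x = 0.305 V (positive root), so V_GS = 0.691 V.
I_D = (V_DD − V_GS)/R = (4.87 − 0.691) / 52.2 = 0.0801 mA.

I_D = 0.0801 mA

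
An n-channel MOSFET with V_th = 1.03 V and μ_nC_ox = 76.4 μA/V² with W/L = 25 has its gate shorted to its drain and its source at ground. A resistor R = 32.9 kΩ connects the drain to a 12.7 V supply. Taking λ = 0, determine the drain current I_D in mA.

I_D = 0.337 mA

With gate tied to drain, V_GS = V_DS ≥ V_GS − V_th, so the device is in saturation.
k_n = μ_nC_ox · (W/L) = 1.91 mA/V².
KCL at the drain: ½ k_n (V_GS − V_th)² = (V_DD − V_GS)/R.
Let x = V_GS − 1.03. Then 31.4 x² + x − 11.67 = 0, giving x = 0.594 V (positive root), so V_GS = 1.62 V.
I_D = (V_DD − V_GS)/R = (12.7 − 1.62) / 32.9 = 0.337 mA.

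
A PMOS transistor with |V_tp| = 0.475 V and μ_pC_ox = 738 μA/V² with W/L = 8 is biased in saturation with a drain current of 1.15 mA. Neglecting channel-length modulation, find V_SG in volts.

V_SG = 1.10 V

k_p = μ_pC_ox · (W/L) = 5.904 mA/V².
In saturation I_D = ½ k_p (V_SG − |V_tp|)², so V_SG − |V_tp| = √(2 I_D / k_p) = √(2 × 1.15 / 5.904) = 0.624 V.
V_SG = 0.475 + 0.624 = 1.1 V.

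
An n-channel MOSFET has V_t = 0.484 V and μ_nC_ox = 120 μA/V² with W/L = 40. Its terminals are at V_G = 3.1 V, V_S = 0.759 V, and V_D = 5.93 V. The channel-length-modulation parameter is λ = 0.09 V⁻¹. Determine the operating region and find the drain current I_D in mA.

V_GS = V_G − V_S = 3.1 − 0.759 = 2.34 V; V_DS = V_D − V_S = 5.93 − 0.759 = 5.17 V.
k_n = μ_nC_ox · (W/L) = 4.8 mA/V².
V_ov = V_GS − V_t = 2.34 − 0.484 = 1.86 V.
Since V_DS = 5.17 V ≥ V_ov = 1.86 V, the device is in saturation.
I_D = ½ k_n V_ov² (1 + λ V_DS) = 0.5 × 4.8 × 1.86² × (1 + 0.09 × 5.17) = 12.1 mA.

Saturation; I_D = 12.1 mA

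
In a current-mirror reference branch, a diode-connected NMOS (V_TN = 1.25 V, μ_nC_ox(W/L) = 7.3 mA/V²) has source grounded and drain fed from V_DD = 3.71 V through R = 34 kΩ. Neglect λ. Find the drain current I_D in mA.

With gate tied to drain, V_GS = V_DS ≥ V_GS − V_TN, so the device is in saturation.
KCL at the drain: ½ k_n (V_GS − V_TN)² = (V_DD − V_GS)/R.
Let x = V_GS − 1.25. Then 124 x² + x − 2.46 = 0, giving x = 0.137 V (positive root), so V_GS = 1.39 V.
I_D = (V_DD − V_GS)/R = (3.71 − 1.39) / 34 = 0.0683 mA.

I_D = 0.0683 mA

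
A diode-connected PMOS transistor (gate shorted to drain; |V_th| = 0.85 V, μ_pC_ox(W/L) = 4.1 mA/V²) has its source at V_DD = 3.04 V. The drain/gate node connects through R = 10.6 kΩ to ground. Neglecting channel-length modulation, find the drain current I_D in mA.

With gate tied to drain, V_SG = V_SD ≥ V_SG − |V_th|, so the device is in saturation.
KCL at the drain: ½ k_p (V_SG − |V_th|)² = (V_DD − V_SG)/R.
Let x = V_SG − 0.85. Then 21.7 x² + x − 2.19 = 0, giving x = 0.295 V (positive root), so V_SG = 1.15 V.
I_D = (V_DD − V_SG)/R = (3.04 − 1.15) / 10.6 = 0.179 mA.

I_D = 0.179 mA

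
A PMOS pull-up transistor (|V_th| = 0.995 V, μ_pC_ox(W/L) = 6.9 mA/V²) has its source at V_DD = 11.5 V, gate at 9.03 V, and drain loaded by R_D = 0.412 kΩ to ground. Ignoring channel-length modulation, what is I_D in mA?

I_D = 7.51 mA

V_SG = V_DD − V_G = 11.5 − 9.03 = 2.47 V, so V_ov = 2.47 − 0.995 = 1.48 V.
Assume saturation: I_D = ½ k_p V_ov² = 0.5 × 6.9 × 1.48² = 7.51 mA, giving V_SD = V_DD − I_D R_D = 11.5 − 7.51 × 0.412 = 8.41 V.
V_SD = 8.41 V ≥ V_ov = 1.48 V, confirming saturation.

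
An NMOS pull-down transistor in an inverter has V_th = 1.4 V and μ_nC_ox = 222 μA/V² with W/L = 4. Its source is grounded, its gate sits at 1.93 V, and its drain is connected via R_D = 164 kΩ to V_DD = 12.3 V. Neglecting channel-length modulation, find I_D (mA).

I_D = 0.0738 mA

V_GS = V_G = 1.93 V, so V_ov = 1.93 − 1.4 = 0.53 V.
k_n = μ_nC_ox · (W/L) = 0.888 mA/V².
Assume saturation: I_D = ½ k_n V_ov² = 0.5 × 0.888 × 0.53² = 0.125 mA, giving V_DS = V_DD − I_D R_D = 12.3 − 0.125 × 164 = -8.15 V.
But -8.15 V < V_ov = 0.53 V, so the device is actually in triode.
In triode I_D = k_n[V_ov V_DS − ½ V_DS²] and I_D = (V_DD − V_DS)/R_D. Equating: 72.8 V_DS² − 78.18 V_DS + 12.3 = 0, giving V_DS = 0.191 V (the root below V_ov).
I_D = (12.3 − 0.191) / 164 = 0.0738 mA.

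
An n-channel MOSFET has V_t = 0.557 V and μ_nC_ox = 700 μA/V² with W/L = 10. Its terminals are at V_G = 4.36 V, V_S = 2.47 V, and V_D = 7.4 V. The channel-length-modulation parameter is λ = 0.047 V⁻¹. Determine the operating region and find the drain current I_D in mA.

V_GS = V_G − V_S = 4.36 − 2.47 = 1.89 V; V_DS = V_D − V_S = 7.4 − 2.47 = 4.93 V.
k_n = μ_nC_ox · (W/L) = 7 mA/V².
V_ov = V_GS − V_t = 1.89 − 0.557 = 1.33 V.
Since V_DS = 4.93 V ≥ V_ov = 1.33 V, the device is in saturation.
I_D = ½ k_n V_ov² (1 + λ V_DS) = 0.5 × 7 × 1.33² × (1 + 0.047 × 4.93) = 7.66 mA.

Saturation; I_D = 7.66 mA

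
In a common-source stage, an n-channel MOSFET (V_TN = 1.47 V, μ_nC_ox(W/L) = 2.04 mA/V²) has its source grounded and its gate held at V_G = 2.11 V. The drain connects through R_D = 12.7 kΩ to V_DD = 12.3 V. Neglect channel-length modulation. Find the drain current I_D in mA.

V_GS = V_G = 2.11 V, so V_ov = 2.11 − 1.47 = 0.64 V.
Assume saturation: I_D = ½ k_n V_ov² = 0.5 × 2.04 × 0.64² = 0.418 mA, giving V_DS = V_DD − I_D R_D = 12.3 − 0.418 × 12.7 = 6.99 V.
V_DS = 6.99 V ≥ V_ov = 0.64 V, confirming saturation.

I_D = 0.418 mA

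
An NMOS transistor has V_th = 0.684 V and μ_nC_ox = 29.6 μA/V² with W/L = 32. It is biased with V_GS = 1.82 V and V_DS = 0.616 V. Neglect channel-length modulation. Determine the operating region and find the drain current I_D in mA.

Triode; I_D = 0.483 mA

k_n = μ_nC_ox · (W/L) = 0.9472 mA/V².
V_ov = V_GS − V_th = 1.82 − 0.684 = 1.14 V.
Since V_DS = 0.616 V < V_ov = 1.14 V, the device is in the triode region.
I_D = k_n [V_ov · V_DS − ½ V_DS²] = 0.9472 × [1.14 × 0.616 − 0.5 × 0.616²] = 0.483 mA.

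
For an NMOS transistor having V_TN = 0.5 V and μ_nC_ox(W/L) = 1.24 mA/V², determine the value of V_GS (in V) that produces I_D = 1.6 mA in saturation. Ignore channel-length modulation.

In saturation I_D = ½ k_n (V_GS − V_TN)², so V_GS − V_TN = √(2 I_D / k_n) = √(2 × 1.6 / 1.24) = 1.61 V.
V_GS = 0.5 + 1.61 = 2.11 V.

V_GS = 2.11 V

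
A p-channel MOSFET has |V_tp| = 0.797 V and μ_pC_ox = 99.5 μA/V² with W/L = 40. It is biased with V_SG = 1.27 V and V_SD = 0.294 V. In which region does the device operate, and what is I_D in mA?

k_p = μ_pC_ox · (W/L) = 3.98 mA/V².
V_ov = V_SG − |V_tp| = 1.27 − 0.797 = 0.473 V.
Since V_SD = 0.294 V < V_ov = 0.473 V, the device is in the triode region.
I_D = k_p [V_ov · V_SD − ½ V_SD²] = 3.98 × [0.473 × 0.294 − 0.5 × 0.294²] = 0.381 mA.

Triode; I_D = 0.381 mA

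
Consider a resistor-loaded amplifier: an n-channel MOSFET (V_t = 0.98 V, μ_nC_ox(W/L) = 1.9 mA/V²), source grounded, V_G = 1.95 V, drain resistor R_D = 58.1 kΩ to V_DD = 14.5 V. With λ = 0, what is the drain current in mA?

V_GS = V_G = 1.95 V, so V_ov = 1.95 − 0.98 = 0.97 V.
Assume saturation: I_D = ½ k_n V_ov² = 0.5 × 1.9 × 0.97² = 0.894 mA, giving V_DS = V_DD − I_D R_D = 14.5 − 0.894 × 58.1 = -37.4 V.
But -37.4 V < V_ov = 0.97 V, so the device is actually in triode.
In triode I_D = k_n[V_ov V_DS − ½ V_DS²] and I_D = (V_DD − V_DS)/R_D. Equating: 55.2 V_DS² − 108.1 V_DS + 14.5 = 0, giving V_DS = 0.145 V (the root below V_ov).
I_D = (14.5 − 0.145) / 58.1 = 0.247 mA.

I_D = 0.247 mA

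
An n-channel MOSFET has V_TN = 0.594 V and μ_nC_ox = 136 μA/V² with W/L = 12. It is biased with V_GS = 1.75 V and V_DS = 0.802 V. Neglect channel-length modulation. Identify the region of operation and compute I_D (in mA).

k_n = μ_nC_ox · (W/L) = 1.632 mA/V².
V_ov = V_GS − V_TN = 1.75 − 0.594 = 1.16 V.
Since V_DS = 0.802 V < V_ov = 1.16 V, the device is in the triode region.
I_D = k_n [V_ov · V_DS − ½ V_DS²] = 1.632 × [1.16 × 0.802 − 0.5 × 0.802²] = 0.988 mA.

Triode; I_D = 0.988 mA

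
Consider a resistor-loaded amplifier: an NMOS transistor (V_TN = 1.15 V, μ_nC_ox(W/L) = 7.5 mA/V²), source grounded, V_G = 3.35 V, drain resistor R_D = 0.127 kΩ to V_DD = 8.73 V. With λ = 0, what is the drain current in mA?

V_GS = V_G = 3.35 V, so V_ov = 3.35 − 1.15 = 2.2 V.
Assume saturation: I_D = ½ k_n V_ov² = 0.5 × 7.5 × 2.2² = 18.2 mA, giving V_DS = V_DD − I_D R_D = 8.73 − 18.2 × 0.127 = 6.42 V.
V_DS = 6.42 V ≥ V_ov = 2.2 V, confirming saturation.

I_D = 18.2 mA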